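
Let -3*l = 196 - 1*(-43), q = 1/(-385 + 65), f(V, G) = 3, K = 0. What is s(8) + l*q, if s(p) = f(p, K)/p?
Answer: 599/960 ≈ 0.62396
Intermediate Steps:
q = -1/320 (q = 1/(-320) = -1/320 ≈ -0.0031250)
s(p) = 3/p
l = -239/3 (l = -(196 - 1*(-43))/3 = -(196 + 43)/3 = -1/3*239 = -239/3 ≈ -79.667)
s(8) + l*q = 3/8 - 239/3*(-1/320) = 3*(1/8) + 239/960 = 3/8 + 239/960 = 599/960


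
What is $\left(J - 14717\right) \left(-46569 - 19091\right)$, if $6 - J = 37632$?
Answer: $3436841380$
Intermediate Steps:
$J = -37626$ ($J = 6 - 37632 = -37626$)
$\left(J - 14717\right) \left(-46569 - 19091\right) = \left(-37626 - 14717\right) \left(-46569 - 19091\right) = \left(-52343\right) \left(-65660\right) = 3436841380$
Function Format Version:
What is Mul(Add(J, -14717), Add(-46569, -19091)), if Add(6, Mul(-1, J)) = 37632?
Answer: 3436841380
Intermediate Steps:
J = -37626 (J = Add(6, Mul(-1, 37632)) = Add(6, -37632) = -37626)
Mul(Add(J, -14717), Add(-46569, -19091)) = Mul(Add(-37626, -14717), Add(-46569, -19091)) = Mul(-52343, -65660) = 3436841380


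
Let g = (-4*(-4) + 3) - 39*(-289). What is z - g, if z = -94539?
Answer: -105829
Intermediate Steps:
g = 11290 (g = (16 + 3) + 11271 = 19 + 11271 = 11290)
z - g = -94539 - 1*11290 = -94539 - 11290 = -105829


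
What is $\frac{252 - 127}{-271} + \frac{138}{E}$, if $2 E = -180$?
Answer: $- \frac{8108}{4065} \approx -1.9946$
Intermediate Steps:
$E = -90$ ($E = \frac{1}{2} \left(-180\right) = -90$)
$\frac{252 - 127}{-271} + \frac{138}{E} = \frac{252 - 127}{-271} + \frac{138}{-90} = \left(252 - 127\right) \left(- \frac{1}{271}\right) + 138 \left(- \frac{1}{90}\right) = 125 \left(- \frac{1}{271}\right) - \frac{23}{15} = - \frac{125}{271} - \frac{23}{15} = - \frac{8108}{4065}$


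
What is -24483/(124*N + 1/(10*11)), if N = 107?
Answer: -2693130/1459481 ≈ -1.8453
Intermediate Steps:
-24483/(124*N + 1/(10*11)) = -24483/(124*107 + 1/(10*11)) = -24483/(13268 + 1/110) = -24483/1459481/110 = -24483*110/1459481 = -2693130/1459481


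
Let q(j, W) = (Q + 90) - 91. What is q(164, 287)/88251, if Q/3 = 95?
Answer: 284/88251 ≈ 0.0032181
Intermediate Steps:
Q = 285 (Q = 3*95 = 285)
q(j, W) = 284 (q(j, W) = (285 + 90) - 91 = 375 - 91 = 284)
q(164, 287)/88251 = 284/88251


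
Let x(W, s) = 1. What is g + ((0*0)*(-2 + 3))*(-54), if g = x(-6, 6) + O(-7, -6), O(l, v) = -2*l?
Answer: 15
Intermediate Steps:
g = 15 (g = 1 - 2*(-7) = 1 + 14 = 15)
g + ((0*0)*(-2 + 3))*(-54) = 15 + ((0*0)*(-2 + 3))*(-54) = 15 + (0*1)*(-54) = 15 + 0*(-54) = 15 + 0 = 15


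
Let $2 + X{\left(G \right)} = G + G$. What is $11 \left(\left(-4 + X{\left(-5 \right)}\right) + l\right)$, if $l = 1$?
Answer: $-165$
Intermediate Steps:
$X{\left(G \right)} = -2 + 2 G$ ($X{\left(G \right)} = -2 + \left(G + G\right) = -2 + 2 G$)
$11 \left(\left(-4 + X{\left(-5 \right)}\right) + l\right) = 11 \left(\left(-4 + \left(-2 + 2 \left(-5\right)\right)\right) + 1\right) = 11 \left(\left(-4 - 12\right) + 1\right) = 11 \left(-16 + 1\right) = 11 \left(-15\right) = -165$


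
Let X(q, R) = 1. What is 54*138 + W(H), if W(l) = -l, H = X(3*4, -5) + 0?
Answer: 7451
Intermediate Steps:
H = 1 (H = 1 + 0 = 1)
54*138 + W(H) = 54*138 - 1*1 = 7452 - 1 = 7451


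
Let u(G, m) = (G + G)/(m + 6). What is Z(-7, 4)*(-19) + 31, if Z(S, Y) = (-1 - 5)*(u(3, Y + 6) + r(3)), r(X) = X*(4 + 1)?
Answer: 7135/4 ≈ 1783.8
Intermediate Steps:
u(G, m) = 2*G/(6 + m) (u(G, m) = (2*G)/(6 + m) = 2*G/(6 + m))
r(X) = 5*X (r(X) = X*5 = 5*X)
Z(S, Y) = -90 - 36/(12 + Y) (Z(S, Y) = (-1 - 5)*(2*3/(6 + (Y + 6)) + 5*3) = -6*(2*3/(6 + (6 + Y)) + 15) = -6*(2*3/(12 + Y) + 15) = -6*(6/(12 + Y) + 15) = -6*(15 + 6/(12 + Y)) = -90 - 36/(12 + Y))
Z(-7, 4)*(-19) + 31 = (18*(-62 - 5*4)/(12 + 4))*(-19) + 31 = (18*(-62 - 20)/16)*(-19) + 31 = (18*(1/16)*(-82))*(-19) + 31 = -369/4*(-19) + 31 = 7011/4 + 31 = 7135/4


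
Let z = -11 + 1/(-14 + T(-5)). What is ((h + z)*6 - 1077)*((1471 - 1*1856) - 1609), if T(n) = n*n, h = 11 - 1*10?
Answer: 24926994/11 ≈ 2.2661e+6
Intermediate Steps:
h = 1 (h = 11 - 10 = 1)
T(n) = n**2
z = -120/11 (z = -11 + 1/(-14 + (-5)**2) = -11 + 1/(-14 + 25) = -11 + 1/11 = -120/11 ≈ -10.909)
((h + z)*6 - 1077)*((1471 - 1*1856) - 1609) = ((1 - 120/11)*6 - 1077)*((1471 - 1*1856) - 1609) = (-109/11*6 - 1077)*((1471 - 1856) - 1609) = (-654/11 - 1077)*(-385 - 1609) = -12501/11*(-1994) = 24926994/11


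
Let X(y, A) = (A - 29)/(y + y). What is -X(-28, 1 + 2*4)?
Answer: -5/14 ≈ -0.35714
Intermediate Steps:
X(y, A) = (-29 + A)/(2*y) (X(y, A) = (-29 + A)/((2*y)) = (-29 + A)*(1/(2*y)) = (-29 + A)/(2*y))
-X(-28, 1 + 2*4) = -(-29 + (1 + 2*4))/(2*(-28)) = -(-1)*(-29 + (1 + 8))/(2*28) = -(-1)*(-29 + 9)/(2*28) = -(-1)*(-20)/(2*28) = -1*5/14 = -5/14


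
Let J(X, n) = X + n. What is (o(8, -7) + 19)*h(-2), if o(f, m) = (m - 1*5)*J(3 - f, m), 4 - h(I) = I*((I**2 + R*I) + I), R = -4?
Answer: 3912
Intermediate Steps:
h(I) = 4 - I*(I**2 - 3*I) (h(I) = 4 - I*((I**2 - 4*I) + I) = 4 - I*(I**2 - 3*I))
o(f, m) = (-5 + m)*(3 + m - f) (o(f, m) = (m - 1*5)*((3 - f) + m) = (m - 5)*(3 + m - f) = (-5 + m)*(3 + m - f))
(o(8, -7) + 19)*h(-2) = ((-5 - 7)*(3 - 7 - 1*8) + 19)*(4 - 1*(-2)**3 + 3*(-2)**2) = (-12*(3 - 7 - 8) + 19)*(4 - 1*(-8) + 3*4) = (-12*(-12) + 19)*(4 + 8 + 12) = (144 + 19)*24 = 163*24 = 3912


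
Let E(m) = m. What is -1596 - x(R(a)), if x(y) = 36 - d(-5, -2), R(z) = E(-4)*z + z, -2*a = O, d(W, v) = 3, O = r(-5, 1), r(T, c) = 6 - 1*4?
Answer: -1629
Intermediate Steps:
r(T, c) = 2 (r(T, c) = 6 - 4 = 2)
O = 2
a = -1 (a = -1/2*2 = -1)
R(z) = -3*z (R(z) = -4*z + z = -3*z)
x(y) = 33 (x(y) = 36 - 1*3 = 36 - 3 = 33)
-1596 - x(R(a)) = -1596 - 1*33 = -1596 - 33 = -1629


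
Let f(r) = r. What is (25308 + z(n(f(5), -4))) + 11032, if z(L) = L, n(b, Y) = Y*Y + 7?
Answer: 36363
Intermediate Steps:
n(b, Y) = 7 + Y² (n(b, Y) = Y² + 7 = 7 + Y²)
(25308 + z(n(f(5), -4))) + 11032 = (25308 + (7 + (-4)²)) + 11032 = (25308 + (7 + 16)) + 11032 = (25308 + 23) + 11032 = 25331 + 11032 = 36363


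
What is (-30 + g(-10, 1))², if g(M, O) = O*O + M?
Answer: 1521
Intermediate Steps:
g(M, O) = M + O² (g(M, O) = O² + M = M + O²)
(-30 + g(-10, 1))² = (-30 + (-10 + 1²))² = (-30 + (-10 + 1))² = (-30 - 9)² = (-39)² = 1521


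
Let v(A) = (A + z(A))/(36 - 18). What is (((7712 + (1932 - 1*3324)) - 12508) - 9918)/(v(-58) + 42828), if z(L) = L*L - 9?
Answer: -96636/258067 ≈ -0.37446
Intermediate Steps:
z(L) = -9 + L² (z(L) = L² - 9 = -9 + L²)
v(A) = -½ + A/18 + A²/18 (v(A) = (A + (-9 + A²))/(36 - 18) = (-9 + A + A²)/18 = (-9 + A + A²)*(1/18) = -½ + A/18 + A²/18)
(((7712 + (1932 - 1*3324)) - 12508) - 9918)/(v(-58) + 42828) = (((7712 + (1932 - 1*3324)) - 12508) - 9918)/((-½ + (1/18)*(-58) + (1/18)*(-58)²) + 42828) = (((7712 + (1932 - 3324)) - 12508) - 9918)/((-½ - 29/9 + (1/18)*3364) + 42828) = (((7712 - 1392) - 12508) - 9918)/((-½ - 29/9 + 1682/9) + 42828) = ((6320 - 12508) - 9918)/(1099/6 + 42828) = (-6188 - 9918)/(258067/6) = -16106*6/258067 = -96636/258067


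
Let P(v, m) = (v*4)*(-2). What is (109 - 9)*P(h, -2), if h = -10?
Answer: 8000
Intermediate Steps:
P(v, m) = -8*v (P(v, m) = (4*v)*(-2) = -8*v)
(109 - 9)*P(h, -2) = (109 - 9)*(-8*(-10)) = 100*80 = 8000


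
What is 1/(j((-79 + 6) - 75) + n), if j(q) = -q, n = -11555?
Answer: -1/11407 ≈ -8.7666e-5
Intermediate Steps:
1/(j((-79 + 6) - 75) + n) = 1/(-((-79 + 6) - 75) - 11555) = 1/(-(-73 - 75) - 11555) = 1/(-1*(-148) - 11555) = 1/(148 - 11555) = 1/(-11407) = -1/11407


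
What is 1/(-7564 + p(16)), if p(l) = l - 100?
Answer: -1/7648 ≈ -0.00013075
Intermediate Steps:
p(l) = -100 + l
1/(-7564 + p(16)) = 1/(-7564 + (-100 + 16)) = 1/(-7564 - 84) = 1/(-7648) = -1/7648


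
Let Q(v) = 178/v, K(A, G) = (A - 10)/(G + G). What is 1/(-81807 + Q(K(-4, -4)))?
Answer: -7/571937 ≈ -1.2239e-5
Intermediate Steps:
K(A, G) = (-10 + A)/(2*G) (K(A, G) = (-10 + A)/((2*G)) = (-10 + A)*(1/(2*G)) = (-10 + A)/(2*G))
1/(-81807 + Q(K(-4, -4))) = 1/(-81807 + 178/(((½)*(-10 - 4)/(-4)))) = 1/(-81807 + 178/(((½)*(-¼)*(-14)))) = 1/(-81807 + 178/(7/4)) = 1/(-81807 + 178*(4/7)) = 1/(-81807 + 712/7) = 1/(-571937/7) = -7/571937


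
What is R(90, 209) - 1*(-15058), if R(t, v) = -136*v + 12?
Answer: -13354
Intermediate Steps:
R(t, v) = 12 - 136*v
R(90, 209) - 1*(-15058) = (12 - 136*209) - 1*(-15058) = (12 - 28424) + 15058 = -28412 + 15058 = -13354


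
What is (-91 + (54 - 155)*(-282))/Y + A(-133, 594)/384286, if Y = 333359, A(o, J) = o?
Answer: 1552275297/18300742382 ≈ 0.084820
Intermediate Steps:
(-91 + (54 - 155)*(-282))/Y + A(-133, 594)/384286 = (-91 + (54 - 155)*(-282))/333359 - 133/384286 = (-91 - 101*(-282))*(1/333359) - 133*1/384286 = (-91 + 28482)*(1/333359) - 19/54898 = 28391*(1/333359) - 19/54898 = 28391/333359 - 19/54898 = 1552275297/18300742382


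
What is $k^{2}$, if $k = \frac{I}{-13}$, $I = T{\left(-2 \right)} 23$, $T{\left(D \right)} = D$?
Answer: $\frac{2116}{169} \approx 12.521$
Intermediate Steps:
$I = -46$ ($I = \left(-2\right) 23 = -46$)
$k = \frac{46}{13}$ ($k = - \frac{46}{-13} = \left(-46\right) \left(- \frac{1}{13}\right) = \frac{46}{13} \approx 3.5385$)
$k^{2} = \left(\frac{46}{13}\right)^{2} = \frac{2116}{169}$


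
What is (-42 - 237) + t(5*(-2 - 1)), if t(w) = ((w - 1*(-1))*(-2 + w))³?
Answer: 13480993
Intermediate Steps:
t(w) = (1 + w)³*(-2 + w)³ (t(w) = ((w + 1)*(-2 + w))³ = ((1 + w)*(-2 + w))³ = (1 + w)³*(-2 + w)³)
(-42 - 237) + t(5*(-2 - 1)) = (-42 - 237) + (1 + 5*(-2 - 1))³*(-2 + 5*(-2 - 1))³ = -279 + (1 + 5*(-3))³*(-2 + 5*(-3))³ = -279 + (1 - 15)³*(-2 - 15)³ = -279 + (-14)³*(-17)³ = -279 - 2744*(-4913) = -279 + 13481272 = 13480993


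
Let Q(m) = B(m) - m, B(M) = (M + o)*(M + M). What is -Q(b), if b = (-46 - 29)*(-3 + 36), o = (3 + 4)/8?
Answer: -48997575/4 ≈ -1.2249e+7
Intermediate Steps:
o = 7/8 (o = 7*(⅛) = 7/8 ≈ 0.87500)
B(M) = 2*M*(7/8 + M) (B(M) = (M + 7/8)*(M + M) = (7/8 + M)*(2*M) = 2*M*(7/8 + M))
b = -2475 (b = -75*33 = -2475)
Q(m) = -m + m*(7 + 8*m)/4 (Q(m) = m*(7 + 8*m)/4 - m = -m + m*(7 + 8*m)/4)
-Q(b) = -(-2475)*(3 + 8*(-2475))/4 = -(-2475)*(3 - 19800)/4 = -(-2475)*(-19797)/4 = -1*48997575/4 = -48997575/4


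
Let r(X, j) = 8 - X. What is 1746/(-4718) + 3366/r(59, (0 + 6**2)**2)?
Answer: -156567/2359 ≈ -66.370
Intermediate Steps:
1746/(-4718) + 3366/r(59, (0 + 6**2)**2) = 1746/(-4718) + 3366/(8 - 1*59) = 1746*(-1/4718) + 3366/(8 - 59) = -873/2359 + 3366/(-51) = -873/2359 + 3366*(-1/51) = -873/2359 - 66 = -156567/2359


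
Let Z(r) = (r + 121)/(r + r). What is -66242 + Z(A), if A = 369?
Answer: -24443053/369 ≈ -66241.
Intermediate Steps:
Z(r) = (121 + r)/(2*r) (Z(r) = (121 + r)/((2*r)) = (121 + r)*(1/(2*r)) = (121 + r)/(2*r))
-66242 + Z(A) = -66242 + (½)*(121 + 369)/369 = -66242 + (½)*(1/369)*490 = -66242 + 245/369 = -24443053/369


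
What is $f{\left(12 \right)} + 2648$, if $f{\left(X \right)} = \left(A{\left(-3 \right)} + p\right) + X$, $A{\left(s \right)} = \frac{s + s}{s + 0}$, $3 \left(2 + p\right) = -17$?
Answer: $\frac{7963}{3} \approx 2654.3$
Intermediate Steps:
$p = - \frac{23}{3}$ ($p = -2 + \frac{1}{3} \left(-17\right) = -2 - \frac{17}{3} = - \frac{23}{3} \approx -7.6667$)
$A{\left(s \right)} = 2$ ($A{\left(s \right)} = \frac{2 s}{s} = 2$)
$f{\left(X \right)} = - \frac{17}{3} + X$ ($f{\left(X \right)} = \left(2 - \frac{23}{3}\right) + X = - \frac{17}{3} + X$)
$f{\left(12 \right)} + 2648 = \left(- \frac{17}{3} + 12\right) + 2648 = \frac{19}{3} + 2648 = \frac{7963}{3}$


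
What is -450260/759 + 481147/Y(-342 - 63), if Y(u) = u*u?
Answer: -24496235309/41498325 ≈ -590.29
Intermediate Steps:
Y(u) = u**2
-450260/759 + 481147/Y(-342 - 63) = -450260/759 + 481147/((-342 - 63)**2) = -450260*1/759 + 481147/((-405)**2) = -450260/759 + 481147/164025 = -24496235309/41498325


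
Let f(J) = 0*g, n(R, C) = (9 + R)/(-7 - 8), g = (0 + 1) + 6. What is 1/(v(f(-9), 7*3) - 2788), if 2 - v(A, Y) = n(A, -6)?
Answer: -5/13927 ≈ -0.00035901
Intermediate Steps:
g = 7 (g = 1 + 6 = 7)
n(R, C) = -⅗ - R/15 (n(R, C) = (9 + R)/(-15) = (9 + R)*(-1/15) = -⅗ - R/15)
f(J) = 0 (f(J) = 0*7 = 0)
v(A, Y) = 13/5 + A/15 (v(A, Y) = 2 - (-⅗ - A/15) = 2 + (⅗ + A/15) = 13/5 + A/15)
1/(v(f(-9), 7*3) - 2788) = 1/((13/5 + (1/15)*0) - 2788) = 1/((13/5 + 0) - 2788) = 1/(13/5 - 2788) = 1/(-13927/5) = -5/13927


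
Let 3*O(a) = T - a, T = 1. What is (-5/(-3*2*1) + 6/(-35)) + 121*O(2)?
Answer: -2777/70 ≈ -39.671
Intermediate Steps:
O(a) = ⅓ - a/3 (O(a) = (1 - a)/3 = ⅓ - a/3)
(-5/(-3*2*1) + 6/(-35)) + 121*O(2) = (-5/(-3*2*1) + 6/(-35)) + 121*(⅓ - ⅓*2) = (-5/((-6*1)) + 6*(-1/35)) + 121*(⅓ - ⅔) = (-5/(-6) - 6/35) + 121*(-⅓) = (-5*(-⅙) - 6/35) - 121/3 = (⅚ - 6/35) - 121/3 = 139/210 - 121/3 = -2777/70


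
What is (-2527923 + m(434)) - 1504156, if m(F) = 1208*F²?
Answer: 223501969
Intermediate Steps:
(-2527923 + m(434)) - 1504156 = (-2527923 + 1208*434²) - 1504156 = (-2527923 + 1208*188356) - 1504156 = (-2527923 + 227534048) - 1504156 = 225006125 - 1504156 = 223501969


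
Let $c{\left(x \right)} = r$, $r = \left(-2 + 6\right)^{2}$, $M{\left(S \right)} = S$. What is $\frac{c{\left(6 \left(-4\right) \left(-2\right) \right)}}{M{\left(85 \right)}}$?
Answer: $\frac{16}{85} \approx 0.18824$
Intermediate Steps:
$r = 16$ ($r = 4^{2} = 16$)
$c{\left(x \right)} = 16$
$\frac{c{\left(6 \left(-4\right) \left(-2\right) \right)}}{M{\left(85 \right)}} = \frac{16}{85}$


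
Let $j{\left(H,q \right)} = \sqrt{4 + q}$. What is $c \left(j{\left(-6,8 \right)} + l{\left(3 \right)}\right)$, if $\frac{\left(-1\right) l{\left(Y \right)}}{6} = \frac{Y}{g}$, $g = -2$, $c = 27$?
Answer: $243 + 54 \sqrt{3} \approx 336.53$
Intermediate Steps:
$l{\left(Y \right)} = 3 Y$ ($l{\left(Y \right)} = - 6 \frac{Y}{-2} = - 6 Y \left(- \frac{1}{2}\right) = - 6 \left(- \frac{Y}{2}\right) = 3 Y$)
$c \left(j{\left(-6,8 \right)} + l{\left(3 \right)}\right) = 27 \left(\sqrt{4 + 8} + 3 \cdot 3\right) = 27 \left(\sqrt{12} + 9\right) = 27 \left(2 \sqrt{3} + 9\right) = 27 \left(9 + 2 \sqrt{3}\right) = 243 + 54 \sqrt{3}$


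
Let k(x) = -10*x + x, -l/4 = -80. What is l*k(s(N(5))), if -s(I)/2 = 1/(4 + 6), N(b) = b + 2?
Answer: 576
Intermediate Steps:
l = 320 (l = -4*(-80) = 320)
N(b) = 2 + b
s(I) = -1/5 (s(I) = -2/(4 + 6) = -2/10 = -2*1/10 = -1/5)
k(x) = -9*x
l*k(s(N(5))) = 320*(-9*(-1/5)) = 320*(9/5) = 576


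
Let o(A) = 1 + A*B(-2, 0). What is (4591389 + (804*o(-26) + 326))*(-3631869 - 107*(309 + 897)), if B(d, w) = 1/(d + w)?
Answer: -17311364266581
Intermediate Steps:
o(A) = 1 - A/2 (o(A) = 1 + A/(-2 + 0) = 1 + A/(-2) = 1 + A*(-1/2) = 1 - A/2)
(4591389 + (804*o(-26) + 326))*(-3631869 - 107*(309 + 897)) = (4591389 + (804*(1 - 1/2*(-26)) + 326))*(-3631869 - 107*(309 + 897)) = (4591389 + (804*(1 + 13) + 326))*(-3631869 - 107*1206) = (4591389 + (804*14 + 326))*(-3631869 - 129042) = (4591389 + (11256 + 326))*(-3760911) = (4591389 + 11582)*(-3760911) = 4602971*(-3760911) = -17311364266581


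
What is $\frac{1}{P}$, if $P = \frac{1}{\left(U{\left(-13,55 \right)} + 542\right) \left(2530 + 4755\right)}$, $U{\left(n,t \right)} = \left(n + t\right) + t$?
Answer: $4655115$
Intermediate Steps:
$U{\left(n,t \right)} = n + 2 t$
$P = \frac{1}{4655115}$ ($P = \frac{1}{\left(\left(-13 + 2 \cdot 55\right) + 542\right) \left(2530 + 4755\right)} = \frac{1}{\left(\left(-13 + 110\right) + 542\right) 7285} = \frac{1}{\left(97 + 542\right) 7285} = \frac{1}{639 \cdot 7285} = \frac{1}{4655115} \approx 2.1482 \cdot 10^{-7}$)
$\frac{1}{P} = \frac{1}{\frac{1}{4655115}} = 4655115$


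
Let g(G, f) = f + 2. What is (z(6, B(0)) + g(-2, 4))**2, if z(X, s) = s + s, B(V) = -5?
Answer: 16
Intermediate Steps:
z(X, s) = 2*s
g(G, f) = 2 + f
(z(6, B(0)) + g(-2, 4))**2 = (2*(-5) + (2 + 4))**2 = (-10 + 6)**2 = (-4)**2 = 16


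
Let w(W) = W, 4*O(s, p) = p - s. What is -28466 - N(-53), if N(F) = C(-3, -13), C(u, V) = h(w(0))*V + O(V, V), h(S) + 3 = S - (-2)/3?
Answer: -85489/3 ≈ -28496.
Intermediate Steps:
O(s, p) = -s/4 + p/4 (O(s, p) = (p - s)/4 = -s/4 + p/4)
h(S) = -7/3 + S (h(S) = -3 + (S - (-2)/3) = -3 + (S - 1*(-⅔)) = -3 + (S + ⅔) = -3 + (⅔ + S) = -7/3 + S)
C(u, V) = -7*V/3 (C(u, V) = (-7/3 + 0)*V + (-V/4 + V/4) = -7*V/3 + 0 = -7*V/3)
N(F) = 91/3 (N(F) = -7/3*(-13) = 91/3)
-28466 - N(-53) = -28466 - 1*91/3 = -28466 - 91/3 = -85489/3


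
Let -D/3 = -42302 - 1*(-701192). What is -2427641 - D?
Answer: -450971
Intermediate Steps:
D = -1976670 (D = -3*(-42302 - 1*(-701192)) = -3*(-42302 + 701192) = -3*658890 = -1976670)
-2427641 - D = -2427641 - 1*(-1976670) = -2427641 + 1976670 = -450971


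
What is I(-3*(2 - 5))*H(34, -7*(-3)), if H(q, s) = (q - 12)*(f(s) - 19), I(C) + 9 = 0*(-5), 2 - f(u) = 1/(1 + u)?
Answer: 3375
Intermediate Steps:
f(u) = 2 - 1/(1 + u)
I(C) = -9 (I(C) = -9 + 0*(-5) = -9 + 0 = -9)
H(q, s) = (-19 + (1 + 2*s)/(1 + s))*(-12 + q) (H(q, s) = (q - 12)*((1 + 2*s)/(1 + s) - 19) = (-12 + q)*(-19 + (1 + 2*s)/(1 + s)) = (-19 + (1 + 2*s)/(1 + s))*(-12 + q))
I(-3*(2 - 5))*H(34, -7*(-3)) = -9*(216 - 18*34 + 204*(-7*(-3)) - 17*34*(-7*(-3)))/(1 - 7*(-3)) = -9*(216 - 612 + 204*21 - 17*34*21)/(1 + 21) = -9*(216 - 612 + 4284 - 12138)/22 = -9*(-8250)/22 = -9*(-375) = 3375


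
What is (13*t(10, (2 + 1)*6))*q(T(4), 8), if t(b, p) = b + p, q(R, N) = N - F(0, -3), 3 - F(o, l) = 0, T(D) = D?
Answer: 1820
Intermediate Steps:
F(o, l) = 3 (F(o, l) = 3 - 1*0 = 3 + 0 = 3)
q(R, N) = -3 + N (q(R, N) = N - 1*3 = N - 3 = -3 + N)
(13*t(10, (2 + 1)*6))*q(T(4), 8) = (13*(10 + (2 + 1)*6))*(-3 + 8) = (13*(10 + 3*6))*5 = (13*(10 + 18))*5 = (13*28)*5 = 364*5 = 1820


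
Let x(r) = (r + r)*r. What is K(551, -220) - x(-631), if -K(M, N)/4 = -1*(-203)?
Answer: -797134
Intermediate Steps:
K(M, N) = -812 (K(M, N) = -(-4)*(-203) = -4*203 = -812)
x(r) = 2*r² (x(r) = (2*r)*r = 2*r²)
K(551, -220) - x(-631) = -812 - 2*(-631)² = -812 - 2*398161 = -812 - 1*796322 = -812 - 796322 = -797134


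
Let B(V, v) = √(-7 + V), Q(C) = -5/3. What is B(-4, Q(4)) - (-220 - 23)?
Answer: 243 + I*√11 ≈ 243.0 + 3.3166*I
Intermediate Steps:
Q(C) = -5/3 (Q(C) = -5*⅓ = -5/3)
B(-4, Q(4)) - (-220 - 23) = √(-7 - 4) - (-220 - 23) = √(-11) - 1*(-243) = I*√11 + 243 = 243 + I*√11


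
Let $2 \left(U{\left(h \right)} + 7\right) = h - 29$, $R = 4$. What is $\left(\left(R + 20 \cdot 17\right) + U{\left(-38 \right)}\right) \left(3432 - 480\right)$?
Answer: $895932$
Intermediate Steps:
$U{\left(h \right)} = - \frac{43}{2} + \frac{h}{2}$ ($U{\left(h \right)} = -7 + \frac{h - 29}{2} = -7 + \frac{-29 + h}{2} = -7 + \left(- \frac{29}{2} + \frac{h}{2}\right) = - \frac{43}{2} + \frac{h}{2}$)
$\left(\left(R + 20 \cdot 17\right) + U{\left(-38 \right)}\right) \left(3432 - 480\right) = \left(\left(4 + 20 \cdot 17\right) + \left(- \frac{43}{2} + \frac{1}{2} \left(-38\right)\right)\right) \left(3432 - 480\right) = \left(\left(4 + 340\right) - \frac{81}{2}\right) 2952 = \left(344 - \frac{81}{2}\right) 2952 = \frac{607}{2} \cdot 2952 = 895932$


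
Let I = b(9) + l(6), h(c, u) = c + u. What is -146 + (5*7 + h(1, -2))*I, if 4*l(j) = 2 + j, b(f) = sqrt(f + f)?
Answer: -78 + 102*sqrt(2) ≈ 66.250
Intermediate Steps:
b(f) = sqrt(2)*sqrt(f) (b(f) = sqrt(2*f) = sqrt(2)*sqrt(f))
l(j) = 1/2 + j/4 (l(j) = (2 + j)/4 = 1/2 + j/4)
I = 2 + 3*sqrt(2) (I = sqrt(2)*sqrt(9) + (1/2 + (1/4)*6) = sqrt(2)*3 + (1/2 + 3/2) = 3*sqrt(2) + 2 = 2 + 3*sqrt(2) ≈ 6.2426)
-146 + (5*7 + h(1, -2))*I = -146 + (5*7 + (1 - 2))*(2 + 3*sqrt(2)) = -146 + (35 - 1)*(2 + 3*sqrt(2)) = -146 + 34*(2 + 3*sqrt(2)) = -146 + (68 + 102*sqrt(2)) = -78 + 102*sqrt(2)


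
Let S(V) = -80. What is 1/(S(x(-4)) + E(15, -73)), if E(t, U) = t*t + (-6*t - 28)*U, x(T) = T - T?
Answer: 1/8759 ≈ 0.00011417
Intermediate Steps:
x(T) = 0
E(t, U) = t² + U*(-28 - 6*t) (E(t, U) = t² + (-28 - 6*t)*U = t² + U*(-28 - 6*t))
1/(S(x(-4)) + E(15, -73)) = 1/(-80 + (15² - 28*(-73) - 6*(-73)*15)) = 1/(-80 + (225 + 2044 + 6570)) = 1/(-80 + 8839) = 1/8759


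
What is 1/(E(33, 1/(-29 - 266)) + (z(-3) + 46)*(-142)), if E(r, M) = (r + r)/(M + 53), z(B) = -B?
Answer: -7817/54380951 ≈ -0.00014375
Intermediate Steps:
E(r, M) = 2*r/(53 + M) (E(r, M) = (2*r)/(53 + M) = 2*r/(53 + M))
1/(E(33, 1/(-29 - 266)) + (z(-3) + 46)*(-142)) = 1/(2*33/(53 + 1/(-29 - 266)) + (-1*(-3) + 46)*(-142)) = 1/(2*33/(53 + 1/(-295)) + (3 + 46)*(-142)) = 1/(2*33/(53 - 1/295) + 49*(-142)) = 1/(2*33/(15634/295) - 6958) = 1/(2*33*(295/15634) - 6958) = 1/(9735/7817 - 6958) = 1/(-54380951/7817) = -7817/54380951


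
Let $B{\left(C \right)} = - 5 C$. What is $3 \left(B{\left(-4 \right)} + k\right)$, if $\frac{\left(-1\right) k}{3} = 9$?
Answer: $-21$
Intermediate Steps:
$k = -27$ ($k = \left(-3\right) 9 = -27$)
$3 \left(B{\left(-4 \right)} + k\right) = 3 \left(\left(-5\right) \left(-4\right) - 27\right) = 3 \left(20 - 27\right) = 3 \left(-7\right) = -21$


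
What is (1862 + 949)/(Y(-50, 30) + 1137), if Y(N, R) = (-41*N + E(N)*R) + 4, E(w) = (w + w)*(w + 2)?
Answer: 2811/147191 ≈ 0.019098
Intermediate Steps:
E(w) = 2*w*(2 + w) (E(w) = (2*w)*(2 + w) = 2*w*(2 + w))
Y(N, R) = 4 - 41*N + 2*N*R*(2 + N) (Y(N, R) = (-41*N + (2*N*(2 + N))*R) + 4 = (-41*N + 2*N*R*(2 + N)) + 4 = 4 - 41*N + 2*N*R*(2 + N))
(1862 + 949)/(Y(-50, 30) + 1137) = (1862 + 949)/((4 - 41*(-50) + 2*(-50)*30*(2 - 50)) + 1137) = 2811/((4 + 2050 + 2*(-50)*30*(-48)) + 1137) = 2811/((4 + 2050 + 144000) + 1137) = 2811/(146054 + 1137) = 2811/147191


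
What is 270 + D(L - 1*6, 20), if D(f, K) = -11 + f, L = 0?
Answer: 253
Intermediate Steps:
270 + D(L - 1*6, 20) = 270 + (-11 + (0 - 1*6)) = 270 + (-11 + (0 - 6)) = 270 + (-11 - 6) = 270 - 17 = 253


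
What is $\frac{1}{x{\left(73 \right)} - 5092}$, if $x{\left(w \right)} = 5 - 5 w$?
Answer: $- \frac{1}{5452} \approx -0.00018342$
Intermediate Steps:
$\frac{1}{x{\left(73 \right)} - 5092} = \frac{1}{\left(5 - 365\right) - 5092} = \frac{1}{-360 - 5092} = \frac{1}{-5452} = - \frac{1}{5452}$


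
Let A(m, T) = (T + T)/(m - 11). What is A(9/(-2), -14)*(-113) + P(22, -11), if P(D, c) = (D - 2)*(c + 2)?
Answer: -11908/31 ≈ -384.13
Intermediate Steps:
A(m, T) = 2*T/(-11 + m) (A(m, T) = (2*T)/(-11 + m) = 2*T/(-11 + m))
P(D, c) = (-2 + D)*(2 + c)
A(9/(-2), -14)*(-113) + P(22, -11) = (2*(-14)/(-11 + 9/(-2)))*(-113) + (-4 - 2*(-11) + 2*22 + 22*(-11)) = (2*(-14)/(-11 + 9*(-1/2)))*(-113) + (-4 + 22 + 44 - 242) = (2*(-14)/(-11 - 9/2))*(-113) - 180 = (2*(-14)/(-31/2))*(-113) - 180 = (2*(-14)*(-2/31))*(-113) - 180 = (56/31)*(-113) - 180 = -6328/31 - 180 = -11908/31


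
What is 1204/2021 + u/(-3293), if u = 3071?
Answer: -1409/4183 ≈ -0.33684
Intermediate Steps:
1204/2021 + u/(-3293) = 1204/2021 + 3071/(-3293) = 1204*(1/2021) + 3071*(-1/3293) = 28/47 - 83/89 = -1409/4183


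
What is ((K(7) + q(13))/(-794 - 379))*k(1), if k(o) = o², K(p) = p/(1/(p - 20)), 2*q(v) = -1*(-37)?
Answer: 145/2346 ≈ 0.061807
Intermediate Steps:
q(v) = 37/2 (q(v) = (-1*(-37))/2 = (½)*37 = 37/2)
K(p) = p*(-20 + p) (K(p) = p/(1/(-20 + p)) = p*(-20 + p))
((K(7) + q(13))/(-794 - 379))*k(1) = ((7*(-20 + 7) + 37/2)/(-794 - 379))*1² = ((7*(-13) + 37/2)/(-1173))*1 = ((-91 + 37/2)*(-1/1173))*1 = -145/2*(-1/1173)*1 = (145/2346)*1 = 145/2346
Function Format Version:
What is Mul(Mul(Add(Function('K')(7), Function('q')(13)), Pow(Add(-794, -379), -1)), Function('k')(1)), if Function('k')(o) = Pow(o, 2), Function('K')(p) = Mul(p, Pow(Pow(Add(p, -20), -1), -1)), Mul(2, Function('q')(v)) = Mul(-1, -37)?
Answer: Rational(145, 2346) ≈ 0.061807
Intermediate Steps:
Function('q')(v) = Rational(37, 2) (Function('q')(v) = Mul(Rational(1, 2), Mul(-1, -37)) = Mul(Rational(1, 2), 37) = Rational(37, 2))
Function('K')(p) = Mul(p, Add(-20, p)) (Function('K')(p) = Mul(p, Pow(Pow(Add(-20, p), -1), -1)) = Mul(p, Add(-20, p)))
Mul(Mul(Add(Function('K')(7), Function('q')(13)), Pow(Add(-794, -379), -1)), Function('k')(1)) = Mul(Mul(Add(Mul(7, Add(-20, 7)), Rational(37, 2)), Pow(Add(-794, -379), -1)), Pow(1, 2)) = Mul(Mul(Add(Mul(7, -13), Rational(37, 2)), Pow(-1173, -1)), 1) = Mul(Mul(Add(-91, Rational(37, 2)), Rational(-1, 1173)), 1) = Mul(Mul(Rational(-145, 2), Rational(-1, 1173)), 1) = Mul(Rational(145, 2346), 1) = Rational(145, 2346)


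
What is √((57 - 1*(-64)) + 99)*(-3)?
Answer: -6*√55 ≈ -44.497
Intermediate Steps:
√((57 - 1*(-64)) + 99)*(-3) = √((57 + 64) + 99)*(-3) = √(121 + 99)*(-3) = √220*(-3) = (2*√55)*(-3) = -6*√55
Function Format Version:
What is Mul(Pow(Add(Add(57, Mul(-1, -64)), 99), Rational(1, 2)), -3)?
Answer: Mul(-6, Pow(55, Rational(1, 2))) ≈ -44.497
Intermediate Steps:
Mul(Pow(Add(Add(57, Mul(-1, -64)), 99), Rational(1, 2)), -3) = Mul(Pow(Add(Add(57, 64), 99), Rational(1, 2)), -3) = Mul(Pow(Add(121, 99), Rational(1, 2)), -3) = Mul(Pow(220, Rational(1, 2)), -3) = Mul(Mul(2, Pow(55, Rational(1, 2))), -3) = Mul(-6, Pow(55, Rational(1, 2)))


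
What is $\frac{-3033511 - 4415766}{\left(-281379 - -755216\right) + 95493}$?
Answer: $- \frac{7449277}{569330} \approx -13.084$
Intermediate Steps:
$\frac{-3033511 - 4415766}{\left(-281379 - -755216\right) + 95493} = - \frac{7449277}{\left(-281379 + 755216\right) + 95493} = - \frac{7449277}{473837 + 95493} = - \frac{7449277}{569330}$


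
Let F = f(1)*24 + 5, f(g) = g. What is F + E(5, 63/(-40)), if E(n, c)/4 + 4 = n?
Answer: 33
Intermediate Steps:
E(n, c) = -16 + 4*n
F = 29 (F = 1*24 + 5 = 24 + 5 = 29)
F + E(5, 63/(-40)) = 29 + (-16 + 4*5) = 29 + (-16 + 20) = 29 + 4 = 33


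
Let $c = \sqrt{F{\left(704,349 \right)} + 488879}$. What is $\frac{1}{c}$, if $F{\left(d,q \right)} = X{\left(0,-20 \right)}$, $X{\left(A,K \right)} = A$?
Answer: $\frac{\sqrt{488879}}{488879} \approx 0.0014302$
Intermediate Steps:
$F{\left(d,q \right)} = 0$
$c = \sqrt{488879}$ ($c = \sqrt{0 + 488879} = \sqrt{488879} \approx 699.2$)
$\frac{1}{c} = \frac{1}{\sqrt{488879}} = \frac{\sqrt{488879}}{488879}$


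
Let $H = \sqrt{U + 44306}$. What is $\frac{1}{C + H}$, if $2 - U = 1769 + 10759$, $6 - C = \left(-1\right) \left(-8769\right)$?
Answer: $- \frac{8763}{76758389} - \frac{2 \sqrt{7945}}{76758389} \approx -0.00011649$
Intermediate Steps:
$C = -8763$ ($C = 6 - \left(-1\right) \left(-8769\right) = 6 - 8769 = -8763$)
$U = -12526$ ($U = 2 - \left(1769 + 10759\right) = 2 - 12528 = -12526$)
$H = 2 \sqrt{7945}$ ($H = \sqrt{-12526 + 44306} = \sqrt{31780} = 2 \sqrt{7945} \approx 178.27$)
$\frac{1}{C + H} = \frac{1}{-8763 + 2 \sqrt{7945}}$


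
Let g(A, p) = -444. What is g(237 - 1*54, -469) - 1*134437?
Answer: -134881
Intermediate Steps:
g(237 - 1*54, -469) - 1*134437 = -444 - 1*134437 = -444 - 134437 = -134881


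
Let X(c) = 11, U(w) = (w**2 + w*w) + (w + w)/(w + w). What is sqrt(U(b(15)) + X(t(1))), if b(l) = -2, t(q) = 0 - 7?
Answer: 2*sqrt(5) ≈ 4.4721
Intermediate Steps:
t(q) = -7
U(w) = 1 + 2*w**2 (U(w) = (w**2 + w**2) + (2*w)/((2*w)) = 2*w**2 + (2*w)*(1/(2*w)) = 2*w**2 + 1 = 1 + 2*w**2)
sqrt(U(b(15)) + X(t(1))) = sqrt((1 + 2*(-2)**2) + 11) = sqrt((1 + 2*4) + 11) = sqrt((1 + 8) + 11) = sqrt(9 + 11) = sqrt(20) = 2*sqrt(5)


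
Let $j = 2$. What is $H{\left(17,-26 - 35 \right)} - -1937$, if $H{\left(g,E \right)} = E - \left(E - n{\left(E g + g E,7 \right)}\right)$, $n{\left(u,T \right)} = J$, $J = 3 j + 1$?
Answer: $1944$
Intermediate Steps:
$J = 7$ ($J = 3 \cdot 2 + 1 = 6 + 1 = 7$)
$n{\left(u,T \right)} = 7$
$H{\left(g,E \right)} = 7$ ($H{\left(g,E \right)} = E - \left(-7 + E\right) = 7$)
$H{\left(17,-26 - 35 \right)} - -1937 = 7 - -1937 = 7 + 1937 = 1944$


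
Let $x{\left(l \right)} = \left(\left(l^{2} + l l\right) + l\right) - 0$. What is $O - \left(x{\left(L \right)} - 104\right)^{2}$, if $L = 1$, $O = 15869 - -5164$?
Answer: $10832$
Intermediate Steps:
$O = 21033$ ($O = 15869 + 5164 = 21033$)
$x{\left(l \right)} = l + 2 l^{2}$ ($x{\left(l \right)} = \left(\left(l^{2} + l^{2}\right) + l\right) + 0 = \left(2 l^{2} + l\right) + 0 = \left(l + 2 l^{2}\right) + 0 = l + 2 l^{2}$)
$O - \left(x{\left(L \right)} - 104\right)^{2} = 21033 - \left(1 \left(1 + 2 \cdot 1\right) - 104\right)^{2} = 21033 - \left(1 \left(1 + 2\right) - 104\right)^{2} = 21033 - \left(1 \cdot 3 - 104\right)^{2} = 21033 - \left(3 - 104\right)^{2} = 21033 - \left(-101\right)^{2} = 21033 - 10201 = 10832$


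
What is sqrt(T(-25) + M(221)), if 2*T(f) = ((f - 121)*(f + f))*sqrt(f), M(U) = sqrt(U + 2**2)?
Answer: sqrt(15 + 18250*I) ≈ 95.564 + 95.486*I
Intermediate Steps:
M(U) = sqrt(4 + U) (M(U) = sqrt(U + 4) = sqrt(4 + U))
T(f) = f**(3/2)*(-121 + f) (T(f) = (((f - 121)*(f + f))*sqrt(f))/2 = (((-121 + f)*(2*f))*sqrt(f))/2 = ((2*f*(-121 + f))*sqrt(f))/2 = (2*f**(3/2)*(-121 + f))/2 = f**(3/2)*(-121 + f))
sqrt(T(-25) + M(221)) = sqrt((-25)**(3/2)*(-121 - 25) + sqrt(4 + 221)) = sqrt(-125*I*(-146) + sqrt(225)) = sqrt(18250*I + 15) = sqrt(15 + 18250*I)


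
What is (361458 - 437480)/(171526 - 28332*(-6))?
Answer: -38011/170759 ≈ -0.22260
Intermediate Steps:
(361458 - 437480)/(171526 - 28332*(-6)) = -76022/(171526 + 169992) = -76022/341518 = -76022*1/341518 = -38011/170759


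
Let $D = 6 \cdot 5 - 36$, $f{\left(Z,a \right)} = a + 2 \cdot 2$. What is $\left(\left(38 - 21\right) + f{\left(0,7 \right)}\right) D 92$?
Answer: $-15456$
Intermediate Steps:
$f{\left(Z,a \right)} = 4 + a$ ($f{\left(Z,a \right)} = a + 4 = 4 + a$)
$D = -6$ ($D = 30 - 36 = -6$)
$\left(\left(38 - 21\right) + f{\left(0,7 \right)}\right) D 92 = \left(\left(38 - 21\right) + \left(4 + 7\right)\right) \left(-6\right) 92 = \left(17 + 11\right) \left(-6\right) 92 = 28 \left(-6\right) 92 = \left(-168\right) 92 = -15456$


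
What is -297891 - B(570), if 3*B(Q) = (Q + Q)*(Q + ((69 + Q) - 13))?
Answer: -752371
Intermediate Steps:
B(Q) = 2*Q*(56 + 2*Q)/3 (B(Q) = ((Q + Q)*(Q + ((69 + Q) - 13)))/3 = ((2*Q)*(Q + (56 + Q)))/3 = ((2*Q)*(56 + 2*Q))/3 = (2*Q*(56 + 2*Q))/3 = 2*Q*(56 + 2*Q)/3)
-297891 - B(570) = -297891 - 4*570*(28 + 570)/3 = -297891 - 4*570*598/3 = -297891 - 1*454480 = -297891 - 454480 = -752371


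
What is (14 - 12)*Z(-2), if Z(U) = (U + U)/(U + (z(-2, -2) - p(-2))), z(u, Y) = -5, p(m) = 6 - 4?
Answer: 8/9 ≈ 0.88889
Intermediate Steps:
p(m) = 2
Z(U) = 2*U/(-7 + U) (Z(U) = (U + U)/(U + (-5 - 1*2)) = (2*U)/(U + (-5 - 2)) = (2*U)/(U - 7) = (2*U)/(-7 + U) = 2*U/(-7 + U))
(14 - 12)*Z(-2) = (14 - 12)*(2*(-2)/(-7 - 2)) = 2*(2*(-2)/(-9)) = 2*(2*(-2)*(-⅑)) = 2*(4/9) = 8/9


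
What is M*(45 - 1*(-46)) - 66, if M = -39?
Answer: -3615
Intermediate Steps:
M*(45 - 1*(-46)) - 66 = -39*(45 - 1*(-46)) - 66 = -39*(45 + 46) - 66 = -39*91 - 66 = -3549 - 66 = -3615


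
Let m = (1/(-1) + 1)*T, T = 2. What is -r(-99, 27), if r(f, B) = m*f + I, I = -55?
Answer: 55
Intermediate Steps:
m = 0 (m = (1/(-1) + 1)*2 = (-1 + 1)*2 = 0*2 = 0)
r(f, B) = -55 (r(f, B) = 0*f - 55 = 0 - 55 = -55)
-r(-99, 27) = -1*(-55) = 55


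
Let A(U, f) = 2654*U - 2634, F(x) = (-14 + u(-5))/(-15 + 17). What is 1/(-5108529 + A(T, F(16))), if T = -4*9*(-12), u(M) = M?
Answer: -1/3964635 ≈ -2.5223e-7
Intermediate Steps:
T = 432 (T = -36*(-12) = 432)
F(x) = -19/2 (F(x) = (-14 - 5)/(-15 + 17) = -19/2)
A(U, f) = -2634 + 2654*U
1/(-5108529 + A(T, F(16))) = 1/(-5108529 + (-2634 + 2654*432)) = 1/(-5108529 + (-2634 + 1146528)) = 1/(-5108529 + 1143894) = 1/(-3964635) = -1/3964635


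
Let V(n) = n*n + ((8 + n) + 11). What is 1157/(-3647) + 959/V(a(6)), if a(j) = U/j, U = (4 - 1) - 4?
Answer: 17874775/353759 ≈ 50.528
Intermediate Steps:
U = -1 (U = 3 - 4 = -1)
a(j) = -1/j
V(n) = 19 + n + n**2 (V(n) = n**2 + (19 + n) = 19 + n + n**2)
1157/(-3647) + 959/V(a(6)) = 1157/(-3647) + 959/(19 - 1/6 + (-1/6)**2) = 1157*(-1/3647) + 959/(19 - 1*1/6 + (-1*1/6)**2) = -1157/3647 + 959/(19 - 1/6 + (-1/6)**2) = -1157/3647 + 959/(19 - 1/6 + 1/36) = -1157/3647 + 959/(679/36) = -1157/3647 + 959*(36/679) = -1157/3647 + 4932/97 = 17874775/353759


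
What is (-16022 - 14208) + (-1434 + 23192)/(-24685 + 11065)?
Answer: -205877179/6810 ≈ -30232.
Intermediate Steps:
(-16022 - 14208) + (-1434 + 23192)/(-24685 + 11065) = -30230 + 21758/(-13620) = -30230 + 21758*(-1/13620) = -30230 - 10879/6810 = -205877179/6810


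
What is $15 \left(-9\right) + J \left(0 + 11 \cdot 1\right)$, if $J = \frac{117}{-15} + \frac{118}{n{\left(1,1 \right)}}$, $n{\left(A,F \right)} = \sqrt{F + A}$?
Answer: $- \frac{1104}{5} + 649 \sqrt{2} \approx 697.02$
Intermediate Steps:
$n{\left(A,F \right)} = \sqrt{A + F}$
$J = - \frac{39}{5} + 59 \sqrt{2}$ ($J = \frac{117}{-15} + \frac{118}{\sqrt{1 + 1}} = 117 \left(- \frac{1}{15}\right) + \frac{118}{\sqrt{2}} = - \frac{39}{5} + 118 \frac{\sqrt{2}}{2} = - \frac{39}{5} + 59 \sqrt{2} \approx 75.639$)
$15 \left(-9\right) + J \left(0 + 11 \cdot 1\right) = 15 \left(-9\right) + \left(- \frac{39}{5} + 59 \sqrt{2}\right) \left(0 + 11 \cdot 1\right) = -135 + \left(- \frac{39}{5} + 59 \sqrt{2}\right) \left(0 + 11\right) = -135 + \left(- \frac{39}{5} + 59 \sqrt{2}\right) 11 = -135 - \left(\frac{429}{5} - 649 \sqrt{2}\right) = - \frac{1104}{5} + 649 \sqrt{2}$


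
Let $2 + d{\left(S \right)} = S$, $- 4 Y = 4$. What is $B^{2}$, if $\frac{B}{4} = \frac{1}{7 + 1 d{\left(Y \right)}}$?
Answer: $1$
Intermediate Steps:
$Y = -1$ ($Y = \left(- \frac{1}{4}\right) 4 = -1$)
$d{\left(S \right)} = -2 + S$
$B = 1$ ($B = \frac{4}{7 + 1 \left(-2 - 1\right)} = \frac{4}{7 + 1 \left(-3\right)} = \frac{4}{7 - 3} = \frac{4}{4} = 4 \cdot \frac{1}{4} = 1$)
$B^{2} = 1^{2} = 1$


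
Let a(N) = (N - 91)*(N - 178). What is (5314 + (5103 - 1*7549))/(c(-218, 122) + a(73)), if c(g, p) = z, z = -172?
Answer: 1434/859 ≈ 1.6694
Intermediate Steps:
a(N) = (-178 + N)*(-91 + N) (a(N) = (-91 + N)*(-178 + N) = (-178 + N)*(-91 + N))
c(g, p) = -172
(5314 + (5103 - 1*7549))/(c(-218, 122) + a(73)) = (5314 + (5103 - 1*7549))/(-172 + (16198 + 73² - 269*73)) = (5314 + (5103 - 7549))/(-172 + (16198 + 5329 - 19637)) = (5314 - 2446)/(-172 + 1890) = 2868/1718 = 2868*(1/1718) = 1434/859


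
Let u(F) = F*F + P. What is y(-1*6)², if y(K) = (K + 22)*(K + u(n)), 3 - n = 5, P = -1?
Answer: 2304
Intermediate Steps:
n = -2 (n = 3 - 1*5 = 3 - 5 = -2)
u(F) = -1 + F² (u(F) = F*F - 1 = F² - 1 = -1 + F²)
y(K) = (3 + K)*(22 + K) (y(K) = (K + 22)*(K + (-1 + (-2)²)) = (22 + K)*(K + (-1 + 4)) = (22 + K)*(K + 3) = (22 + K)*(3 + K) = (3 + K)*(22 + K))
y(-1*6)² = (66 + (-1*6)² + 25*(-1*6))² = (66 + (-6)² + 25*(-6))² = (66 + 36 - 150)² = (-48)² = 2304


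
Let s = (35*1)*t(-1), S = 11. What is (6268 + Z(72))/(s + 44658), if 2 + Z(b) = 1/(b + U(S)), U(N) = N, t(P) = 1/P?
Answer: 520079/3703709 ≈ 0.14042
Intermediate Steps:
Z(b) = -2 + 1/(11 + b) (Z(b) = -2 + 1/(b + 11) = -2 + 1/(11 + b))
s = -35 (s = (35*1)/(-1) = 35*(-1) = -35)
(6268 + Z(72))/(s + 44658) = (6268 + (-21 - 2*72)/(11 + 72))/(-35 + 44658) = (6268 + (-21 - 144)/83)/44623 = (6268 + (1/83)*(-165))*(1/44623) = (6268 - 165/83)*(1/44623) = (520079/83)*(1/44623) = 520079/3703709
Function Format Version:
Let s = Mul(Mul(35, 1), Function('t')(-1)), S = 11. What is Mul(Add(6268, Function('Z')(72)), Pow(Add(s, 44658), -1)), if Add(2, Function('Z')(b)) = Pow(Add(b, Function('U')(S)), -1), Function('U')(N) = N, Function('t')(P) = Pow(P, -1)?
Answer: Rational(520079, 3703709) ≈ 0.14042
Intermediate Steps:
Function('Z')(b) = Add(-2, Pow(Add(11, b), -1)) (Function('Z')(b) = Add(-2, Pow(Add(b, 11), -1)) = Add(-2, Pow(Add(11, b), -1)))
s = -35 (s = Mul(Mul(35, 1), Pow(-1, -1)) = Mul(35, -1) = -35)
Mul(Add(6268, Function('Z')(72)), Pow(Add(s, 44658), -1)) = Mul(Add(6268, Mul(Pow(Add(11, 72), -1), Add(-21, Mul(-2, 72)))), Pow(Add(-35, 44658), -1)) = Mul(Add(6268, Mul(Pow(83, -1), Add(-21, -144))), Pow(44623, -1)) = Mul(Add(6268, Mul(Rational(1, 83), -165)), Rational(1, 44623)) = Mul(Add(6268, Rational(-165, 83)), Rational(1, 44623)) = Mul(Rational(520079, 83), Rational(1, 44623)) = Rational(520079, 3703709)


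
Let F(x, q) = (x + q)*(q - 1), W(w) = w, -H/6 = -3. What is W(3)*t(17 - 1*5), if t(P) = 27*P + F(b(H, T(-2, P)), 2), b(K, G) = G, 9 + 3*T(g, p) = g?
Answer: 967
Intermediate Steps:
T(g, p) = -3 + g/3
H = 18 (H = -6*(-3) = 18)
F(x, q) = (-1 + q)*(q + x) (F(x, q) = (q + x)*(-1 + q) = (-1 + q)*(q + x))
t(P) = -5/3 + 27*P (t(P) = 27*P + (2² - 1*2 - (-3 + (⅓)*(-2)) + 2*(-3 + (⅓)*(-2))) = 27*P + (4 - 2 - (-3 - ⅔) + 2*(-3 - ⅔)) = 27*P + (4 - 2 - 1*(-11/3) + 2*(-11/3)) = 27*P + (4 - 2 + 11/3 - 22/3) = 27*P - 5/3 = -5/3 + 27*P)
W(3)*t(17 - 1*5) = 3*(-5/3 + 27*(17 - 1*5)) = 3*(-5/3 + 27*(17 - 5)) = 3*(-5/3 + 27*12) = 3*(-5/3 + 324) = 3*(967/3) = 967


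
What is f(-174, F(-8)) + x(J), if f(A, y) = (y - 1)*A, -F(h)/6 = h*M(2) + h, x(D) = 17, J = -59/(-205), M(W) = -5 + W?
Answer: 16895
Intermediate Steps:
J = 59/205 (J = -59*(-1/205) = 59/205 ≈ 0.28781)
F(h) = 12*h (F(h) = -6*(h*(-5 + 2) + h) = -6*(h*(-3) + h) = -6*(-3*h + h) = -(-12)*h = 12*h)
f(A, y) = A*(-1 + y) (f(A, y) = (-1 + y)*A = A*(-1 + y))
f(-174, F(-8)) + x(J) = -174*(-1 + 12*(-8)) + 17 = -174*(-1 - 96) + 17 = -174*(-97) + 17 = 16878 + 17 = 16895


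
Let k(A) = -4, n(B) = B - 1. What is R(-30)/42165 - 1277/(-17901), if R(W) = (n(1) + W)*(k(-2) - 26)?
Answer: 1554569/16773237 ≈ 0.092682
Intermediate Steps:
n(B) = -1 + B
R(W) = -30*W (R(W) = ((-1 + 1) + W)*(-4 - 26) = (0 + W)*(-30) = W*(-30) = -30*W)
R(-30)/42165 - 1277/(-17901) = -30*(-30)/42165 - 1277/(-17901) = 900*(1/42165) - 1277*(-1/17901) = 20/937 + 1277/17901 = 1554569/16773237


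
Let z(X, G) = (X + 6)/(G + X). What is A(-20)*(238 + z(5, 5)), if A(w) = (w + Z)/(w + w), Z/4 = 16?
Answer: -26301/100 ≈ -263.01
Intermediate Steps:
Z = 64 (Z = 4*16 = 64)
z(X, G) = (6 + X)/(G + X)
A(w) = (64 + w)/(2*w) (A(w) = (w + 64)/(w + w) = (64 + w)/((2*w)) = (64 + w)*(1/(2*w)) = (64 + w)/(2*w))
A(-20)*(238 + z(5, 5)) = ((½)*(64 - 20)/(-20))*(238 + (6 + 5)/(5 + 5)) = ((½)*(-1/20)*44)*(238 + 11/10) = -11*(238 + (⅒)*11)/10 = -11*(238 + 11/10)/10 = -11/10*2391/10 = -26301/100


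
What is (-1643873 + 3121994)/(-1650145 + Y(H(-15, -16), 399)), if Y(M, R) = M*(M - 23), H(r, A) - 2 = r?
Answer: -1478121/1649677 ≈ -0.89601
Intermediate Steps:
H(r, A) = 2 + r
Y(M, R) = M*(-23 + M)
(-1643873 + 3121994)/(-1650145 + Y(H(-15, -16), 399)) = (-1643873 + 3121994)/(-1650145 + (2 - 15)*(-23 + (2 - 15))) = 1478121/(-1650145 - 13*(-23 - 13)) = 1478121/(-1650145 - 13*(-36)) = 1478121/(-1650145 + 468) = 1478121/(-1649677) = 1478121*(-1/1649677) = -1478121/1649677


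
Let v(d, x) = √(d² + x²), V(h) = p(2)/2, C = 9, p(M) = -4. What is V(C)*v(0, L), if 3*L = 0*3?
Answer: 0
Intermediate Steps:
L = 0 (L = (0*3)/3 = (⅓)*0 = 0)
V(h) = -2 (V(h) = -4/2 = -4*½ = -2)
V(C)*v(0, L) = -2*√(0² + 0²) = -2*√(0 + 0) = -2*√0 = -2*0 = 0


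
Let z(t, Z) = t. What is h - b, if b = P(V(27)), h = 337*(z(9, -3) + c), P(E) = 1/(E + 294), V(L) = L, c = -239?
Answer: -24880711/321 ≈ -77510.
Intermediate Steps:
P(E) = 1/(294 + E)
h = -77510 (h = 337*(9 - 239) = 337*(-230) = -77510)
b = 1/321 (b = 1/(294 + 27) = 1/321 ≈ 0.0031153)
h - b = -77510 - 1*1/321 = -77510 - 1/321 = -24880711/321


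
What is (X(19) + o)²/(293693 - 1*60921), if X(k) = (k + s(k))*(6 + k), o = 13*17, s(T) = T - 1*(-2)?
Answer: 1490841/232772 ≈ 6.4047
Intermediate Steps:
s(T) = 2 + T (s(T) = T + 2 = 2 + T)
o = 221
X(k) = (2 + 2*k)*(6 + k) (X(k) = (k + (2 + k))*(6 + k) = (2 + 2*k)*(6 + k))
(X(19) + o)²/(293693 - 1*60921) = ((12 + 2*19² + 14*19) + 221)²/(293693 - 1*60921) = ((12 + 2*361 + 266) + 221)²/(293693 - 60921) = ((12 + 722 + 266) + 221)²/232772 = (1000 + 221)²*(1/232772) = 1221²*(1/232772) = 1490841*(1/232772) = 1490841/232772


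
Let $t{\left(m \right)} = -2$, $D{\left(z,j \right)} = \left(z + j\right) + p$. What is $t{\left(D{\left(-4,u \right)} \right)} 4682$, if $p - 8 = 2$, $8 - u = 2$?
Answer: $-9364$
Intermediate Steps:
$u = 6$ ($u = 8 - 2 = 6$)
$p = 10$ ($p = 8 + 2 = 10$)
$D{\left(z,j \right)} = 10 + j + z$ ($D{\left(z,j \right)} = \left(z + j\right) + 10 = \left(j + z\right) + 10 = 10 + j + z$)
$t{\left(D{\left(-4,u \right)} \right)} 4682 = \left(-2\right) 4682 = -9364$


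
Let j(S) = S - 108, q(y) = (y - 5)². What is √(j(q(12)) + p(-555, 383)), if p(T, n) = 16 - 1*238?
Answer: I*√281 ≈ 16.763*I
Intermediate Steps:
q(y) = (-5 + y)²
p(T, n) = -222 (p(T, n) = 16 - 238 = -222)
j(S) = -108 + S
√(j(q(12)) + p(-555, 383)) = √((-108 + (-5 + 12)²) - 222) = √((-108 + 7²) - 222) = √((-108 + 49) - 222) = √(-59 - 222) = √(-281) = I*√281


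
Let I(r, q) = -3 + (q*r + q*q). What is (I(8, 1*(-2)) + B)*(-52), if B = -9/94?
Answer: 36894/47 ≈ 784.98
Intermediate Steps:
B = -9/94 (B = -9*1/94 = -9/94 ≈ -0.095745)
I(r, q) = -3 + q² + q*r (I(r, q) = -3 + (q*r + q²) = -3 + (q² + q*r) = -3 + q² + q*r)
(I(8, 1*(-2)) + B)*(-52) = ((-3 + (1*(-2))² + (1*(-2))*8) - 9/94)*(-52) = ((-3 + (-2)² - 2*8) - 9/94)*(-52) = ((-3 + 4 - 16) - 9/94)*(-52) = (-15 - 9/94)*(-52) = -1419/94*(-52) = 36894/47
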